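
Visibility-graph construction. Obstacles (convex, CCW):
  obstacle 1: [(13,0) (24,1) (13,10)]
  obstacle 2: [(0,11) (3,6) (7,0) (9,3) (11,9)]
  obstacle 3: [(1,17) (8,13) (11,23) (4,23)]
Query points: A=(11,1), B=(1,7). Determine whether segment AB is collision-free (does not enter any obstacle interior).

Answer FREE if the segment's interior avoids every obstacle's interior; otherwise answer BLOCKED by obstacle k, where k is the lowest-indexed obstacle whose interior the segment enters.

BLOCKED by obstacle 2

Obstacle 1 [(13,0) (24,1) (13,10)]:
  edge (13,0)–(24,1): clear
  edge (24,1)–(13,10): clear
  edge (13,10)–(13,0): clear
  midpoint (6,4) outside
  → clear
Obstacle 2 [(0,11) (3,6) (7,0) (9,3) (11,9)]:
  edge (0,11)–(3,6): clear
  edge (3,6)–(7,0): crosses AB
  edge (7,0)–(9,3): crosses AB
  edge (9,3)–(11,9): clear
  edge (11,9)–(0,11): clear
  → BLOCKED
Obstacle 3 [(1,17) (8,13) (11,23) (4,23)]:
  edge (1,17)–(8,13): clear
  edge (8,13)–(11,23): clear
  edge (11,23)–(4,23): clear
  edge (4,23)–(1,17): clear
  midpoint (6,4) outside
  → clear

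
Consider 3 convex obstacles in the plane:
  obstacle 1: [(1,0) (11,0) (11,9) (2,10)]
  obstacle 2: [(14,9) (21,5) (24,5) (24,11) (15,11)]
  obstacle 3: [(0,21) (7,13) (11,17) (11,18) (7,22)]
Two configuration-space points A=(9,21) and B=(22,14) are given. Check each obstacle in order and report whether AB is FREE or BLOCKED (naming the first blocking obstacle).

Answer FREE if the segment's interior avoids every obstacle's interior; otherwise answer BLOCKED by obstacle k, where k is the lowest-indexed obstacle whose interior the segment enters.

FREE

Obstacle 1 [(1,0) (11,0) (11,9) (2,10)]:
  edge (1,0)–(11,0): clear
  edge (11,0)–(11,9): clear
  edge (11,9)–(2,10): clear
  edge (2,10)–(1,0): clear
  midpoint (31/2,35/2) outside
  → clear
Obstacle 2 [(14,9) (21,5) (24,5) (24,11) (15,11)]:
  edge (14,9)–(21,5): clear
  edge (21,5)–(24,5): clear
  edge (24,5)–(24,11): clear
  edge (24,11)–(15,11): clear
  edge (15,11)–(14,9): clear
  midpoint (31/2,35/2) outside
  → clear
Obstacle 3 [(0,21) (7,13) (11,17) (11,18) (7,22)]:
  edge (0,21)–(7,13): clear
  edge (7,13)–(11,17): clear
  edge (11,17)–(11,18): clear
  edge (11,18)–(7,22): clear
  edge (7,22)–(0,21): clear
  midpoint (31/2,35/2) outside
  → clear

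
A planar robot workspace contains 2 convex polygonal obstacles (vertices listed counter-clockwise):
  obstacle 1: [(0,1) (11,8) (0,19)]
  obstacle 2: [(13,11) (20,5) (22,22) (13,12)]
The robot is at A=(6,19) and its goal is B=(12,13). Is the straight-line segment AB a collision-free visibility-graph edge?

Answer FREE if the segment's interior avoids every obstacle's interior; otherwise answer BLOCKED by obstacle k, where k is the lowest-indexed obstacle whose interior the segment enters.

Obstacle 1 [(0,1) (11,8) (0,19)]:
  edge (0,1)–(11,8): clear
  edge (11,8)–(0,19): clear
  edge (0,19)–(0,1): clear
  midpoint (9,16) outside
  → clear
Obstacle 2 [(13,11) (20,5) (22,22) (13,12)]:
  edge (13,11)–(20,5): clear
  edge (20,5)–(22,22): clear
  edge (22,22)–(13,12): clear
  edge (13,12)–(13,11): clear
  midpoint (9,16) outside
  → clear

FREE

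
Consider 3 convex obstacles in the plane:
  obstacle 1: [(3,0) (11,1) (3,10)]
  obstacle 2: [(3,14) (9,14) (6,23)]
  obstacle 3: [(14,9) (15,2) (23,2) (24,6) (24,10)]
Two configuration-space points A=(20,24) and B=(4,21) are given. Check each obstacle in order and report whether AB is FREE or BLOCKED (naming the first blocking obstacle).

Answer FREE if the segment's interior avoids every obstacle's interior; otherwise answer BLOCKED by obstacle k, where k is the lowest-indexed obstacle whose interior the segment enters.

BLOCKED by obstacle 2

Obstacle 1 [(3,0) (11,1) (3,10)]:
  edge (3,0)–(11,1): clear
  edge (11,1)–(3,10): clear
  edge (3,10)–(3,0): clear
  midpoint (12,45/2) outside
  → clear
Obstacle 2 [(3,14) (9,14) (6,23)]:
  edge (3,14)–(9,14): clear
  edge (9,14)–(6,23): crosses AB
  edge (6,23)–(3,14): crosses AB
  → BLOCKED
Obstacle 3 [(14,9) (15,2) (23,2) (24,6) (24,10)]:
  edge (14,9)–(15,2): clear
  edge (15,2)–(23,2): clear
  edge (23,2)–(24,6): clear
  edge (24,6)–(24,10): clear
  edge (24,10)–(14,9): clear
  midpoint (12,45/2) outside
  → clear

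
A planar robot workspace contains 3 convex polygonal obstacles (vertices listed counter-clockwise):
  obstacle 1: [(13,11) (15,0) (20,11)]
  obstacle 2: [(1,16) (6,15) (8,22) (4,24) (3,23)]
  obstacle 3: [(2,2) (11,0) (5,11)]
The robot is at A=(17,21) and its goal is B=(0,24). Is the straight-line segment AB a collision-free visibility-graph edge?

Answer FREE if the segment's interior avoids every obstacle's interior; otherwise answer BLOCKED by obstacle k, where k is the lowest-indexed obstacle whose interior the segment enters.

BLOCKED by obstacle 2

Obstacle 1 [(13,11) (15,0) (20,11)]:
  edge (13,11)–(15,0): clear
  edge (15,0)–(20,11): clear
  edge (20,11)–(13,11): clear
  midpoint (17/2,45/2) outside
  → clear
Obstacle 2 [(1,16) (6,15) (8,22) (4,24) (3,23)]:
  edge (1,16)–(6,15): clear
  edge (6,15)–(8,22): clear
  edge (8,22)–(4,24): crosses AB
  edge (4,24)–(3,23): crosses AB
  edge (3,23)–(1,16): clear
  → BLOCKED
Obstacle 3 [(2,2) (11,0) (5,11)]:
  edge (2,2)–(11,0): clear
  edge (11,0)–(5,11): clear
  edge (5,11)–(2,2): clear
  midpoint (17/2,45/2) outside
  → clear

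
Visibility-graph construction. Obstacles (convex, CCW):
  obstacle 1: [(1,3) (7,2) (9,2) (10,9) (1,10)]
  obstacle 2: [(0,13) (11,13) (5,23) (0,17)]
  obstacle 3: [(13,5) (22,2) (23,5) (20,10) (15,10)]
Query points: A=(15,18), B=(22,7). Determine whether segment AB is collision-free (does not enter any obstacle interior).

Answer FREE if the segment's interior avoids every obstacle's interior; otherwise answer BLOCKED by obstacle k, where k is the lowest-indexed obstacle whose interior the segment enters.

FREE

Obstacle 1 [(1,3) (7,2) (9,2) (10,9) (1,10)]:
  edge (1,3)–(7,2): clear
  edge (7,2)–(9,2): clear
  edge (9,2)–(10,9): clear
  edge (10,9)–(1,10): clear
  edge (1,10)–(1,3): clear
  midpoint (37/2,25/2) outside
  → clear
Obstacle 2 [(0,13) (11,13) (5,23) (0,17)]:
  edge (0,13)–(11,13): clear
  edge (11,13)–(5,23): clear
  edge (5,23)–(0,17): clear
  edge (0,17)–(0,13): clear
  midpoint (37/2,25/2) outside
  → clear
Obstacle 3 [(13,5) (22,2) (23,5) (20,10) (15,10)]:
  edge (13,5)–(22,2): clear
  edge (22,2)–(23,5): clear
  edge (23,5)–(20,10): clear
  edge (20,10)–(15,10): clear
  edge (15,10)–(13,5): clear
  midpoint (37/2,25/2) outside
  → clear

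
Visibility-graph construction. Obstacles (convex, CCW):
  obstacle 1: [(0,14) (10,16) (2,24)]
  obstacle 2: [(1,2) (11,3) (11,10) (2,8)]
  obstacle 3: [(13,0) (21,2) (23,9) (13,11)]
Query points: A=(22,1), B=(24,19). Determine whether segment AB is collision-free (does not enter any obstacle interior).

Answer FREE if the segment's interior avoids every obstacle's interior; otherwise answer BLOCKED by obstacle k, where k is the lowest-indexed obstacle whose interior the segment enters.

Obstacle 1 [(0,14) (10,16) (2,24)]:
  edge (0,14)–(10,16): clear
  edge (10,16)–(2,24): clear
  edge (2,24)–(0,14): clear
  midpoint (23,10) outside
  → clear
Obstacle 2 [(1,2) (11,3) (11,10) (2,8)]:
  edge (1,2)–(11,3): clear
  edge (11,3)–(11,10): clear
  edge (11,10)–(2,8): clear
  edge (2,8)–(1,2): clear
  midpoint (23,10) outside
  → clear
Obstacle 3 [(13,0) (21,2) (23,9) (13,11)]:
  edge (13,0)–(21,2): clear
  edge (21,2)–(23,9): crosses AB
  edge (23,9)–(13,11): crosses AB
  edge (13,11)–(13,0): clear
  → BLOCKED

BLOCKED by obstacle 3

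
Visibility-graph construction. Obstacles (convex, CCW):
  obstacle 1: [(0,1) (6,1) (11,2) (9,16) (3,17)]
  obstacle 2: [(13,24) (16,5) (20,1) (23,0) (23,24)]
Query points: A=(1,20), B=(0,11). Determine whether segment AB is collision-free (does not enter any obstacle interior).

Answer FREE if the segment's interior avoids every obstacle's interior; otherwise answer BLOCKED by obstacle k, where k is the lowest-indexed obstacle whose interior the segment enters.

FREE

Obstacle 1 [(0,1) (6,1) (11,2) (9,16) (3,17)]:
  edge (0,1)–(6,1): clear
  edge (6,1)–(11,2): clear
  edge (11,2)–(9,16): clear
  edge (9,16)–(3,17): clear
  edge (3,17)–(0,1): clear
  midpoint (1/2,31/2) outside
  → clear
Obstacle 2 [(13,24) (16,5) (20,1) (23,0) (23,24)]:
  edge (13,24)–(16,5): clear
  edge (16,5)–(20,1): clear
  edge (20,1)–(23,0): clear
  edge (23,0)–(23,24): clear
  edge (23,24)–(13,24): clear
  midpoint (1/2,31/2) outside
  → clear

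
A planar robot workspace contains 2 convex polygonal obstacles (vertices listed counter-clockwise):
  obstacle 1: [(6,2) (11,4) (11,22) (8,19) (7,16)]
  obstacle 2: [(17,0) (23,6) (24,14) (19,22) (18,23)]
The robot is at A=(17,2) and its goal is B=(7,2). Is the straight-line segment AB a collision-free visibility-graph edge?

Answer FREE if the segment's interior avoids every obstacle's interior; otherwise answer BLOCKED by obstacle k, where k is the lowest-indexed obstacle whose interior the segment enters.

FREE

Obstacle 1 [(6,2) (11,4) (11,22) (8,19) (7,16)]:
  edge (6,2)–(11,4): clear
  edge (11,4)–(11,22): clear
  edge (11,22)–(8,19): clear
  edge (8,19)–(7,16): clear
  edge (7,16)–(6,2): clear
  midpoint (12,2) outside
  → clear
Obstacle 2 [(17,0) (23,6) (24,14) (19,22) (18,23)]:
  edge (17,0)–(23,6): clear
  edge (23,6)–(24,14): clear
  edge (24,14)–(19,22): clear
  edge (19,22)–(18,23): clear
  edge (18,23)–(17,0): clear
  midpoint (12,2) outside
  → clear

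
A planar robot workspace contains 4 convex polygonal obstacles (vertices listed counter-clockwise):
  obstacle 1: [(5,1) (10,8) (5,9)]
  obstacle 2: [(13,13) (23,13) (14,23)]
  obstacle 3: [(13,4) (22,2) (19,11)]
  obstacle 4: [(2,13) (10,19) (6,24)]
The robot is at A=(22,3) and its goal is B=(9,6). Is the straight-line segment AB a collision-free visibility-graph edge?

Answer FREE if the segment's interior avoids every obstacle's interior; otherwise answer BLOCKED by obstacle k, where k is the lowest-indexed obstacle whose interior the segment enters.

Obstacle 1 [(5,1) (10,8) (5,9)]:
  edge (5,1)–(10,8): clear
  edge (10,8)–(5,9): clear
  edge (5,9)–(5,1): clear
  midpoint (31/2,9/2) outside
  → clear
Obstacle 2 [(13,13) (23,13) (14,23)]:
  edge (13,13)–(23,13): clear
  edge (23,13)–(14,23): clear
  edge (14,23)–(13,13): clear
  midpoint (31/2,9/2) outside
  → clear
Obstacle 3 [(13,4) (22,2) (19,11)]:
  edge (13,4)–(22,2): clear
  edge (22,2)–(19,11): crosses AB
  edge (19,11)–(13,4): crosses AB
  → BLOCKED
Obstacle 4 [(2,13) (10,19) (6,24)]:
  edge (2,13)–(10,19): clear
  edge (10,19)–(6,24): clear
  edge (6,24)–(2,13): clear
  midpoint (31/2,9/2) outside
  → clear

BLOCKED by obstacle 3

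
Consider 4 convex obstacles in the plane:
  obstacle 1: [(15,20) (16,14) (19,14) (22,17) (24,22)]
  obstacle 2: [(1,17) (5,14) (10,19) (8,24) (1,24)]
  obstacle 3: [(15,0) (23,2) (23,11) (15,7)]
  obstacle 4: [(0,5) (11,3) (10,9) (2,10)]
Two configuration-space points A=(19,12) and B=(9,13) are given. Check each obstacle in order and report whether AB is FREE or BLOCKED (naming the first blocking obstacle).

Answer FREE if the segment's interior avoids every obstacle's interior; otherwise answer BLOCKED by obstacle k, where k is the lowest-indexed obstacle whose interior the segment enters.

Obstacle 1 [(15,20) (16,14) (19,14) (22,17) (24,22)]:
  edge (15,20)–(16,14): clear
  edge (16,14)–(19,14): clear
  edge (19,14)–(22,17): clear
  edge (22,17)–(24,22): clear
  edge (24,22)–(15,20): clear
  midpoint (14,25/2) outside
  → clear
Obstacle 2 [(1,17) (5,14) (10,19) (8,24) (1,24)]:
  edge (1,17)–(5,14): clear
  edge (5,14)–(10,19): clear
  edge (10,19)–(8,24): clear
  edge (8,24)–(1,24): clear
  edge (1,24)–(1,17): clear
  midpoint (14,25/2) outside
  → clear
Obstacle 3 [(15,0) (23,2) (23,11) (15,7)]:
  edge (15,0)–(23,2): clear
  edge (23,2)–(23,11): clear
  edge (23,11)–(15,7): clear
  edge (15,7)–(15,0): clear
  midpoint (14,25/2) outside
  → clear
Obstacle 4 [(0,5) (11,3) (10,9) (2,10)]:
  edge (0,5)–(11,3): clear
  edge (11,3)–(10,9): clear
  edge (10,9)–(2,10): clear
  edge (2,10)–(0,5): clear
  midpoint (14,25/2) outside
  → clear

FREE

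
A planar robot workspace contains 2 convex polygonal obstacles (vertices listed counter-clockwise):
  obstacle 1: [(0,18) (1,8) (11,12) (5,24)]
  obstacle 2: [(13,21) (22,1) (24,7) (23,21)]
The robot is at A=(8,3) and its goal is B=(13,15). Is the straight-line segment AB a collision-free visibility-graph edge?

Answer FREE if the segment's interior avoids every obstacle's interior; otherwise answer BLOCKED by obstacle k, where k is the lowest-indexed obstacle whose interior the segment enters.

Obstacle 1 [(0,18) (1,8) (11,12) (5,24)]:
  edge (0,18)–(1,8): clear
  edge (1,8)–(11,12): clear
  edge (11,12)–(5,24): clear
  edge (5,24)–(0,18): clear
  midpoint (21/2,9) outside
  → clear
Obstacle 2 [(13,21) (22,1) (24,7) (23,21)]:
  edge (13,21)–(22,1): clear
  edge (22,1)–(24,7): clear
  edge (24,7)–(23,21): clear
  edge (23,21)–(13,21): clear
  midpoint (21/2,9) outside
  → clear

FREE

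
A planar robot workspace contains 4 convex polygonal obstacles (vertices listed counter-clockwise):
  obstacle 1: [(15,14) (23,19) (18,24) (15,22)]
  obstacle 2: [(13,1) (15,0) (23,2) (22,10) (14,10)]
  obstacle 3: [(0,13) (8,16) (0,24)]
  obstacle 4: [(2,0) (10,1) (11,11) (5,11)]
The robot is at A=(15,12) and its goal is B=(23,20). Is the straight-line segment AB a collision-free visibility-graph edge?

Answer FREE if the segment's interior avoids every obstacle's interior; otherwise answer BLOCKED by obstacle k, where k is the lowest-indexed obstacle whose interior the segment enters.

BLOCKED by obstacle 1

Obstacle 1 [(15,14) (23,19) (18,24) (15,22)]:
  edge (15,14)–(23,19): crosses AB
  edge (23,19)–(18,24): crosses AB
  edge (18,24)–(15,22): clear
  edge (15,22)–(15,14): clear
  → BLOCKED
Obstacle 2 [(13,1) (15,0) (23,2) (22,10) (14,10)]:
  edge (13,1)–(15,0): clear
  edge (15,0)–(23,2): clear
  edge (23,2)–(22,10): clear
  edge (22,10)–(14,10): clear
  edge (14,10)–(13,1): clear
  midpoint (19,16) outside
  → clear
Obstacle 3 [(0,13) (8,16) (0,24)]:
  edge (0,13)–(8,16): clear
  edge (8,16)–(0,24): clear
  edge (0,24)–(0,13): clear
  midpoint (19,16) outside
  → clear
Obstacle 4 [(2,0) (10,1) (11,11) (5,11)]:
  edge (2,0)–(10,1): clear
  edge (10,1)–(11,11): clear
  edge (11,11)–(5,11): clear
  edge (5,11)–(2,0): clear
  midpoint (19,16) outside
  → clear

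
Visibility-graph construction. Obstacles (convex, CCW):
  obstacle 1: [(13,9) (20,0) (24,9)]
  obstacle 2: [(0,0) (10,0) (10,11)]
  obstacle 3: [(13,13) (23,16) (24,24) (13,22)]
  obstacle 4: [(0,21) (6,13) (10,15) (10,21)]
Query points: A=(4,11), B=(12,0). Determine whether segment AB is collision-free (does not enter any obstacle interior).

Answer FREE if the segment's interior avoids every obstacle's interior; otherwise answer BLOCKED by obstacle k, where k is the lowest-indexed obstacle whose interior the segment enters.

Obstacle 1 [(13,9) (20,0) (24,9)]:
  edge (13,9)–(20,0): clear
  edge (20,0)–(24,9): clear
  edge (24,9)–(13,9): clear
  midpoint (8,11/2) outside
  → clear
Obstacle 2 [(0,0) (10,0) (10,11)]:
  edge (0,0)–(10,0): clear
  edge (10,0)–(10,11): crosses AB
  edge (10,11)–(0,0): crosses AB
  → BLOCKED
Obstacle 3 [(13,13) (23,16) (24,24) (13,22)]:
  edge (13,13)–(23,16): clear
  edge (23,16)–(24,24): clear
  edge (24,24)–(13,22): clear
  edge (13,22)–(13,13): clear
  midpoint (8,11/2) outside
  → clear
Obstacle 4 [(0,21) (6,13) (10,15) (10,21)]:
  edge (0,21)–(6,13): clear
  edge (6,13)–(10,15): clear
  edge (10,15)–(10,21): clear
  edge (10,21)–(0,21): clear
  midpoint (8,11/2) outside
  → clear

BLOCKED by obstacle 2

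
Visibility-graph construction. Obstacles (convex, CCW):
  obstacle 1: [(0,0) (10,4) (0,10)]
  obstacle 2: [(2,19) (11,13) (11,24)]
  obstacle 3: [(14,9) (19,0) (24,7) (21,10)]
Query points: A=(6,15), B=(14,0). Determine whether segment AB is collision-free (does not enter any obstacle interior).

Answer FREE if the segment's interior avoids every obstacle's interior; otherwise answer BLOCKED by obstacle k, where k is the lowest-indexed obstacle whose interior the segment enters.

FREE

Obstacle 1 [(0,0) (10,4) (0,10)]:
  edge (0,0)–(10,4): clear
  edge (10,4)–(0,10): clear
  edge (0,10)–(0,0): clear
  midpoint (10,15/2) outside
  → clear
Obstacle 2 [(2,19) (11,13) (11,24)]:
  edge (2,19)–(11,13): clear
  edge (11,13)–(11,24): clear
  edge (11,24)–(2,19): clear
  midpoint (10,15/2) outside
  → clear
Obstacle 3 [(14,9) (19,0) (24,7) (21,10)]:
  edge (14,9)–(19,0): clear
  edge (19,0)–(24,7): clear
  edge (24,7)–(21,10): clear
  edge (21,10)–(14,9): clear
  midpoint (10,15/2) outside
  → clear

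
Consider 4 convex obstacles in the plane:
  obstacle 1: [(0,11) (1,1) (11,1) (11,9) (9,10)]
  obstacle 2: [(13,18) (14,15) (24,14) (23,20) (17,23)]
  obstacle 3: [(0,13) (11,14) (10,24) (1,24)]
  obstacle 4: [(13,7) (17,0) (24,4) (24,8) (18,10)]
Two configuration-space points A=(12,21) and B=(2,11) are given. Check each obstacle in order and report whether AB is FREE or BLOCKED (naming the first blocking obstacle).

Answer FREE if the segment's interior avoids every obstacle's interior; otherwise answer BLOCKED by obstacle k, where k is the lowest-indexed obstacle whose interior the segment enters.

Obstacle 1 [(0,11) (1,1) (11,1) (11,9) (9,10)]:
  edge (0,11)–(1,1): clear
  edge (1,1)–(11,1): clear
  edge (11,1)–(11,9): clear
  edge (11,9)–(9,10): clear
  edge (9,10)–(0,11): clear
  midpoint (7,16) outside
  → clear
Obstacle 2 [(13,18) (14,15) (24,14) (23,20) (17,23)]:
  edge (13,18)–(14,15): clear
  edge (14,15)–(24,14): clear
  edge (24,14)–(23,20): clear
  edge (23,20)–(17,23): clear
  edge (17,23)–(13,18): clear
  midpoint (7,16) outside
  → clear
Obstacle 3 [(0,13) (11,14) (10,24) (1,24)]:
  edge (0,13)–(11,14): crosses AB
  edge (11,14)–(10,24): crosses AB
  edge (10,24)–(1,24): clear
  edge (1,24)–(0,13): clear
  → BLOCKED
Obstacle 4 [(13,7) (17,0) (24,4) (24,8) (18,10)]:
  edge (13,7)–(17,0): clear
  edge (17,0)–(24,4): clear
  edge (24,4)–(24,8): clear
  edge (24,8)–(18,10): clear
  edge (18,10)–(13,7): clear
  midpoint (7,16) outside
  → clear

BLOCKED by obstacle 3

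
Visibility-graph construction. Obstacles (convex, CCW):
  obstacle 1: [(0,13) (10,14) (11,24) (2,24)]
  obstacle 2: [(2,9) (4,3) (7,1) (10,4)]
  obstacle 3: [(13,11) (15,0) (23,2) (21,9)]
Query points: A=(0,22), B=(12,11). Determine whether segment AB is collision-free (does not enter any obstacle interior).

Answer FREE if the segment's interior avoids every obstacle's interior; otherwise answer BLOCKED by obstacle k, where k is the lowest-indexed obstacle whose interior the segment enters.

BLOCKED by obstacle 1

Obstacle 1 [(0,13) (10,14) (11,24) (2,24)]:
  edge (0,13)–(10,14): crosses AB
  edge (10,14)–(11,24): clear
  edge (11,24)–(2,24): clear
  edge (2,24)–(0,13): crosses AB
  → BLOCKED
Obstacle 2 [(2,9) (4,3) (7,1) (10,4)]:
  edge (2,9)–(4,3): clear
  edge (4,3)–(7,1): clear
  edge (7,1)–(10,4): clear
  edge (10,4)–(2,9): clear
  midpoint (6,33/2) outside
  → clear
Obstacle 3 [(13,11) (15,0) (23,2) (21,9)]:
  edge (13,11)–(15,0): clear
  edge (15,0)–(23,2): clear
  edge (23,2)–(21,9): clear
  edge (21,9)–(13,11): clear
  midpoint (6,33/2) outside
  → clear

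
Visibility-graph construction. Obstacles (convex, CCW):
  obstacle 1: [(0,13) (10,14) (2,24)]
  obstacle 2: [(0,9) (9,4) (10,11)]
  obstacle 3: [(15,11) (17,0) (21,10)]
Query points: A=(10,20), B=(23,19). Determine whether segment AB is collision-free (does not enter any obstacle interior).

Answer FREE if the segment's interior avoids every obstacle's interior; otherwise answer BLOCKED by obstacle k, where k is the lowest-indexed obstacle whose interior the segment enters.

FREE

Obstacle 1 [(0,13) (10,14) (2,24)]:
  edge (0,13)–(10,14): clear
  edge (10,14)–(2,24): clear
  edge (2,24)–(0,13): clear
  midpoint (33/2,39/2) outside
  → clear
Obstacle 2 [(0,9) (9,4) (10,11)]:
  edge (0,9)–(9,4): clear
  edge (9,4)–(10,11): clear
  edge (10,11)–(0,9): clear
  midpoint (33/2,39/2) outside
  → clear
Obstacle 3 [(15,11) (17,0) (21,10)]:
  edge (15,11)–(17,0): clear
  edge (17,0)–(21,10): clear
  edge (21,10)–(15,11): clear
  midpoint (33/2,39/2) outside
  → clear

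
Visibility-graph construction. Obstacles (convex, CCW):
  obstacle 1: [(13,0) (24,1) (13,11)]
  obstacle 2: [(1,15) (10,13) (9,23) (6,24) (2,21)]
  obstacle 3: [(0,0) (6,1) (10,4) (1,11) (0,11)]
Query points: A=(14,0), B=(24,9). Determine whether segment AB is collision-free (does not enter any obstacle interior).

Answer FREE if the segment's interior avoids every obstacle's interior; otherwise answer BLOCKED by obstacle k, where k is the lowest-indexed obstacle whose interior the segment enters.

BLOCKED by obstacle 1

Obstacle 1 [(13,0) (24,1) (13,11)]:
  edge (13,0)–(24,1): crosses AB
  edge (24,1)–(13,11): crosses AB
  edge (13,11)–(13,0): clear
  → BLOCKED
Obstacle 2 [(1,15) (10,13) (9,23) (6,24) (2,21)]:
  edge (1,15)–(10,13): clear
  edge (10,13)–(9,23): clear
  edge (9,23)–(6,24): clear
  edge (6,24)–(2,21): clear
  edge (2,21)–(1,15): clear
  midpoint (19,9/2) outside
  → clear
Obstacle 3 [(0,0) (6,1) (10,4) (1,11) (0,11)]:
  edge (0,0)–(6,1): clear
  edge (6,1)–(10,4): clear
  edge (10,4)–(1,11): clear
  edge (1,11)–(0,11): clear
  edge (0,11)–(0,0): clear
  midpoint (19,9/2) outside
  → clear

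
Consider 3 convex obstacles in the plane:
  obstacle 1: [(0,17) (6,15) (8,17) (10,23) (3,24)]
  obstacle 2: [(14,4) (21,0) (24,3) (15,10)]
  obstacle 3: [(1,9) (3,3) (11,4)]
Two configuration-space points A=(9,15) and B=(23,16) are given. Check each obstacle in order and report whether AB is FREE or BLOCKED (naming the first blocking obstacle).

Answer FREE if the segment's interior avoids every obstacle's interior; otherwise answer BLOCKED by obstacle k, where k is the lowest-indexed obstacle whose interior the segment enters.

FREE

Obstacle 1 [(0,17) (6,15) (8,17) (10,23) (3,24)]:
  edge (0,17)–(6,15): clear
  edge (6,15)–(8,17): clear
  edge (8,17)–(10,23): clear
  edge (10,23)–(3,24): clear
  edge (3,24)–(0,17): clear
  midpoint (16,31/2) outside
  → clear
Obstacle 2 [(14,4) (21,0) (24,3) (15,10)]:
  edge (14,4)–(21,0): clear
  edge (21,0)–(24,3): clear
  edge (24,3)–(15,10): clear
  edge (15,10)–(14,4): clear
  midpoint (16,31/2) outside
  → clear
Obstacle 3 [(1,9) (3,3) (11,4)]:
  edge (1,9)–(3,3): clear
  edge (3,3)–(11,4): clear
  edge (11,4)–(1,9): clear
  midpoint (16,31/2) outside
  → clear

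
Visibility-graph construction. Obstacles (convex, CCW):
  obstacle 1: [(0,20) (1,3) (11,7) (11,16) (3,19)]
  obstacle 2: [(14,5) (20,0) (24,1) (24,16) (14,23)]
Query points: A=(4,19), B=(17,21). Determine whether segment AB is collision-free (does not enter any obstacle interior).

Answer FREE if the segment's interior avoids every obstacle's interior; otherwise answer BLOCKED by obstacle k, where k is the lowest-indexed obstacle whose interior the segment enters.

Obstacle 1 [(0,20) (1,3) (11,7) (11,16) (3,19)]:
  edge (0,20)–(1,3): clear
  edge (1,3)–(11,7): clear
  edge (11,7)–(11,16): clear
  edge (11,16)–(3,19): clear
  edge (3,19)–(0,20): clear
  midpoint (21/2,20) outside
  → clear
Obstacle 2 [(14,5) (20,0) (24,1) (24,16) (14,23)]:
  edge (14,5)–(20,0): clear
  edge (20,0)–(24,1): clear
  edge (24,1)–(24,16): clear
  edge (24,16)–(14,23): crosses AB
  edge (14,23)–(14,5): crosses AB
  → BLOCKED

BLOCKED by obstacle 2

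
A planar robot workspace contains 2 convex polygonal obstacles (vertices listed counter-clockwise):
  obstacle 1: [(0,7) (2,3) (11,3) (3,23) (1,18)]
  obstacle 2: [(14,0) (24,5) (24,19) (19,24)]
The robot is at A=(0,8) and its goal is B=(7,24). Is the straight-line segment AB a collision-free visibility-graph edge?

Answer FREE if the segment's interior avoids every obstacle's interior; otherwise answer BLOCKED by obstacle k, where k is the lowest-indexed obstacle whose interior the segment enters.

BLOCKED by obstacle 1

Obstacle 1 [(0,7) (2,3) (11,3) (3,23) (1,18)]:
  edge (0,7)–(2,3): clear
  edge (2,3)–(11,3): clear
  edge (11,3)–(3,23): crosses AB
  edge (3,23)–(1,18): clear
  edge (1,18)–(0,7): crosses AB
  → BLOCKED
Obstacle 2 [(14,0) (24,5) (24,19) (19,24)]:
  edge (14,0)–(24,5): clear
  edge (24,5)–(24,19): clear
  edge (24,19)–(19,24): clear
  edge (19,24)–(14,0): clear
  midpoint (7/2,16) outside
  → clear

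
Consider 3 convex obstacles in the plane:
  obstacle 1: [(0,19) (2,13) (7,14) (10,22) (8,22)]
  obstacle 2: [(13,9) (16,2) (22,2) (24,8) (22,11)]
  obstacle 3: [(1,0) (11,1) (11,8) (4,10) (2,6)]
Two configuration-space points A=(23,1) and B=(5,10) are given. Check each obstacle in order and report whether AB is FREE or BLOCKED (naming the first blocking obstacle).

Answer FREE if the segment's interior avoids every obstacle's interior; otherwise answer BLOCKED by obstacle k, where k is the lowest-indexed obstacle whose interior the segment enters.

Obstacle 1 [(0,19) (2,13) (7,14) (10,22) (8,22)]:
  edge (0,19)–(2,13): clear
  edge (2,13)–(7,14): clear
  edge (7,14)–(10,22): clear
  edge (10,22)–(8,22): clear
  edge (8,22)–(0,19): clear
  midpoint (14,11/2) outside
  → clear
Obstacle 2 [(13,9) (16,2) (22,2) (24,8) (22,11)]:
  edge (13,9)–(16,2): crosses AB
  edge (16,2)–(22,2): crosses AB
  edge (22,2)–(24,8): clear
  edge (24,8)–(22,11): clear
  edge (22,11)–(13,9): clear
  → BLOCKED
Obstacle 3 [(1,0) (11,1) (11,8) (4,10) (2,6)]:
  edge (1,0)–(11,1): clear
  edge (11,1)–(11,8): crosses AB
  edge (11,8)–(4,10): crosses AB
  edge (4,10)–(2,6): clear
  edge (2,6)–(1,0): clear
  → BLOCKED

BLOCKED by obstacle 2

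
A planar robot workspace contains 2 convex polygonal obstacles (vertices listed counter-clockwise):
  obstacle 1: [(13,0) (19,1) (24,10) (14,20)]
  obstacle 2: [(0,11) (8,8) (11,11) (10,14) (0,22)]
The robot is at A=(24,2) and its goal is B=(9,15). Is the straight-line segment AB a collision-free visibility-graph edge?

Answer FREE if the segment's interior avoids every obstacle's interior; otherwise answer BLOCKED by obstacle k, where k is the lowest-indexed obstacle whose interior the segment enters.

Obstacle 1 [(13,0) (19,1) (24,10) (14,20)]:
  edge (13,0)–(19,1): clear
  edge (19,1)–(24,10): crosses AB
  edge (24,10)–(14,20): clear
  edge (14,20)–(13,0): crosses AB
  → BLOCKED
Obstacle 2 [(0,11) (8,8) (11,11) (10,14) (0,22)]:
  edge (0,11)–(8,8): clear
  edge (8,8)–(11,11): clear
  edge (11,11)–(10,14): clear
  edge (10,14)–(0,22): clear
  edge (0,22)–(0,11): clear
  midpoint (33/2,17/2) outside
  → clear

BLOCKED by obstacle 1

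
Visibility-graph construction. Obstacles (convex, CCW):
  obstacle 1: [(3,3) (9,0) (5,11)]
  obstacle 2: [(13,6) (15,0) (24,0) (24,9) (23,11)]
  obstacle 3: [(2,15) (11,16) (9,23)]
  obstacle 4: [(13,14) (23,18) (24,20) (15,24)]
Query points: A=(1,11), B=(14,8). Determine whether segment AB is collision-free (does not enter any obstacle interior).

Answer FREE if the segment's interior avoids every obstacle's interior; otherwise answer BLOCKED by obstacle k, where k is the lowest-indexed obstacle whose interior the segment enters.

Obstacle 1 [(3,3) (9,0) (5,11)]:
  edge (3,3)–(9,0): clear
  edge (9,0)–(5,11): crosses AB
  edge (5,11)–(3,3): crosses AB
  → BLOCKED
Obstacle 2 [(13,6) (15,0) (24,0) (24,9) (23,11)]:
  edge (13,6)–(15,0): clear
  edge (15,0)–(24,0): clear
  edge (24,0)–(24,9): clear
  edge (24,9)–(23,11): clear
  edge (23,11)–(13,6): clear
  midpoint (15/2,19/2) outside
  → clear
Obstacle 3 [(2,15) (11,16) (9,23)]:
  edge (2,15)–(11,16): clear
  edge (11,16)–(9,23): clear
  edge (9,23)–(2,15): clear
  midpoint (15/2,19/2) outside
  → clear
Obstacle 4 [(13,14) (23,18) (24,20) (15,24)]:
  edge (13,14)–(23,18): clear
  edge (23,18)–(24,20): clear
  edge (24,20)–(15,24): clear
  edge (15,24)–(13,14): clear
  midpoint (15/2,19/2) outside
  → clear

BLOCKED by obstacle 1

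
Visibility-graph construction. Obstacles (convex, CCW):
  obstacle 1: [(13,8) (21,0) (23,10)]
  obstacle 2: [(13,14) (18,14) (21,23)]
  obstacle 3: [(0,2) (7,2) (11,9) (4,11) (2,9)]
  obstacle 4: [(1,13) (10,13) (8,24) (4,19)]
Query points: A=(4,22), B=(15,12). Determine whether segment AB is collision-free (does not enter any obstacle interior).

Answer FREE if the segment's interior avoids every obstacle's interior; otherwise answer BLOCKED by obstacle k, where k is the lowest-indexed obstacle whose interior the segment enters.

Obstacle 1 [(13,8) (21,0) (23,10)]:
  edge (13,8)–(21,0): clear
  edge (21,0)–(23,10): clear
  edge (23,10)–(13,8): clear
  midpoint (19/2,17) outside
  → clear
Obstacle 2 [(13,14) (18,14) (21,23)]:
  edge (13,14)–(18,14): clear
  edge (18,14)–(21,23): clear
  edge (21,23)–(13,14): clear
  midpoint (19/2,17) outside
  → clear
Obstacle 3 [(0,2) (7,2) (11,9) (4,11) (2,9)]:
  edge (0,2)–(7,2): clear
  edge (7,2)–(11,9): clear
  edge (11,9)–(4,11): clear
  edge (4,11)–(2,9): clear
  edge (2,9)–(0,2): clear
  midpoint (19/2,17) outside
  → clear
Obstacle 4 [(1,13) (10,13) (8,24) (4,19)]:
  edge (1,13)–(10,13): clear
  edge (10,13)–(8,24): crosses AB
  edge (8,24)–(4,19): crosses AB
  edge (4,19)–(1,13): clear
  → BLOCKED

BLOCKED by obstacle 4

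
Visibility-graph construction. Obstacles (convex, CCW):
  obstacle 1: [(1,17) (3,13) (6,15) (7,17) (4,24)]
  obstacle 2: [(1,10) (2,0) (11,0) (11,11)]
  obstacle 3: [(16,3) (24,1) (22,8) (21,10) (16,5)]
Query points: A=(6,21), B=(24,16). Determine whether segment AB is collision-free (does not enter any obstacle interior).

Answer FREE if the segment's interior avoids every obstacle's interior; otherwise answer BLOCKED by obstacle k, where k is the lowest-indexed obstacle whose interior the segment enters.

FREE

Obstacle 1 [(1,17) (3,13) (6,15) (7,17) (4,24)]:
  edge (1,17)–(3,13): clear
  edge (3,13)–(6,15): clear
  edge (6,15)–(7,17): clear
  edge (7,17)–(4,24): clear
  edge (4,24)–(1,17): clear
  midpoint (15,37/2) outside
  → clear
Obstacle 2 [(1,10) (2,0) (11,0) (11,11)]:
  edge (1,10)–(2,0): clear
  edge (2,0)–(11,0): clear
  edge (11,0)–(11,11): clear
  edge (11,11)–(1,10): clear
  midpoint (15,37/2) outside
  → clear
Obstacle 3 [(16,3) (24,1) (22,8) (21,10) (16,5)]:
  edge (16,3)–(24,1): clear
  edge (24,1)–(22,8): clear
  edge (22,8)–(21,10): clear
  edge (21,10)–(16,5): clear
  edge (16,5)–(16,3): clear
  midpoint (15,37/2) outside
  → clear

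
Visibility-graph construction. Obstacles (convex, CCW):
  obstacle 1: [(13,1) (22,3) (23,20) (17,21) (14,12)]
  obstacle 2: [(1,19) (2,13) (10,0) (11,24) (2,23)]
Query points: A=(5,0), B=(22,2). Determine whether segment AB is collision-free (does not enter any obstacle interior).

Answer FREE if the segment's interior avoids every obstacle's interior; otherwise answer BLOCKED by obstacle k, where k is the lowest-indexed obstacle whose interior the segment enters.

BLOCKED by obstacle 2

Obstacle 1 [(13,1) (22,3) (23,20) (17,21) (14,12)]:
  edge (13,1)–(22,3): clear
  edge (22,3)–(23,20): clear
  edge (23,20)–(17,21): clear
  edge (17,21)–(14,12): clear
  edge (14,12)–(13,1): clear
  midpoint (27/2,1) outside
  → clear
Obstacle 2 [(1,19) (2,13) (10,0) (11,24) (2,23)]:
  edge (1,19)–(2,13): clear
  edge (2,13)–(10,0): crosses AB
  edge (10,0)–(11,24): crosses AB
  edge (11,24)–(2,23): clear
  edge (2,23)–(1,19): clear
  → BLOCKED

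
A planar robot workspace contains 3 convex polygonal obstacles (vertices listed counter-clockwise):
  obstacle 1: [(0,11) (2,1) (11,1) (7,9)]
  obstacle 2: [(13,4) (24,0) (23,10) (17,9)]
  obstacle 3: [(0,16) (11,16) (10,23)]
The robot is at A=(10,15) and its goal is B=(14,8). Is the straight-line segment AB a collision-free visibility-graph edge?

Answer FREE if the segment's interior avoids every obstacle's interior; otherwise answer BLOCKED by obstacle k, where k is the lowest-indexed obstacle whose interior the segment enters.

Obstacle 1 [(0,11) (2,1) (11,1) (7,9)]:
  edge (0,11)–(2,1): clear
  edge (2,1)–(11,1): clear
  edge (11,1)–(7,9): clear
  edge (7,9)–(0,11): clear
  midpoint (12,23/2) outside
  → clear
Obstacle 2 [(13,4) (24,0) (23,10) (17,9)]:
  edge (13,4)–(24,0): clear
  edge (24,0)–(23,10): clear
  edge (23,10)–(17,9): clear
  edge (17,9)–(13,4): clear
  midpoint (12,23/2) outside
  → clear
Obstacle 3 [(0,16) (11,16) (10,23)]:
  edge (0,16)–(11,16): clear
  edge (11,16)–(10,23): clear
  edge (10,23)–(0,16): clear
  midpoint (12,23/2) outside
  → clear

FREE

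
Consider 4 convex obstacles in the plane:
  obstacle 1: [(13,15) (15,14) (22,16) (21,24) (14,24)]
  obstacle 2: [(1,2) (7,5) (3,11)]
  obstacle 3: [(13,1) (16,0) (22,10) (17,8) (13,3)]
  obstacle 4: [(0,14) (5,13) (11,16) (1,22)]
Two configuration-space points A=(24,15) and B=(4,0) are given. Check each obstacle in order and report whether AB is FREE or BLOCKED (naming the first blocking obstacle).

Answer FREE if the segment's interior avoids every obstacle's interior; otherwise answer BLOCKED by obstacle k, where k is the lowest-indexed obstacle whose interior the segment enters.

Obstacle 1 [(13,15) (15,14) (22,16) (21,24) (14,24)]:
  edge (13,15)–(15,14): clear
  edge (15,14)–(22,16): clear
  edge (22,16)–(21,24): clear
  edge (21,24)–(14,24): clear
  edge (14,24)–(13,15): clear
  midpoint (14,15/2) outside
  → clear
Obstacle 2 [(1,2) (7,5) (3,11)]:
  edge (1,2)–(7,5): clear
  edge (7,5)–(3,11): clear
  edge (3,11)–(1,2): clear
  midpoint (14,15/2) outside
  → clear
Obstacle 3 [(13,1) (16,0) (22,10) (17,8) (13,3)]:
  edge (13,1)–(16,0): clear
  edge (16,0)–(22,10): clear
  edge (22,10)–(17,8): clear
  edge (17,8)–(13,3): clear
  edge (13,3)–(13,1): clear
  midpoint (14,15/2) outside
  → clear
Obstacle 4 [(0,14) (5,13) (11,16) (1,22)]:
  edge (0,14)–(5,13): clear
  edge (5,13)–(11,16): clear
  edge (11,16)–(1,22): clear
  edge (1,22)–(0,14): clear
  midpoint (14,15/2) outside
  → clear

FREE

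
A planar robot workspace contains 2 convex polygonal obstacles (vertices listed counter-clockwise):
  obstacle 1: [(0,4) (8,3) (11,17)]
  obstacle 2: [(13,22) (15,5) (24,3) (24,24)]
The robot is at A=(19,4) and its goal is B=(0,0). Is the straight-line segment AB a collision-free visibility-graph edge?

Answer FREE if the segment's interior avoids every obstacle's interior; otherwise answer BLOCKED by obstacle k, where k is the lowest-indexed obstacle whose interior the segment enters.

Obstacle 1 [(0,4) (8,3) (11,17)]:
  edge (0,4)–(8,3): clear
  edge (8,3)–(11,17): clear
  edge (11,17)–(0,4): clear
  midpoint (19/2,2) outside
  → clear
Obstacle 2 [(13,22) (15,5) (24,3) (24,24)]:
  edge (13,22)–(15,5): clear
  edge (15,5)–(24,3): clear
  edge (24,3)–(24,24): clear
  edge (24,24)–(13,22): clear
  midpoint (19/2,2) outside
  → clear

FREE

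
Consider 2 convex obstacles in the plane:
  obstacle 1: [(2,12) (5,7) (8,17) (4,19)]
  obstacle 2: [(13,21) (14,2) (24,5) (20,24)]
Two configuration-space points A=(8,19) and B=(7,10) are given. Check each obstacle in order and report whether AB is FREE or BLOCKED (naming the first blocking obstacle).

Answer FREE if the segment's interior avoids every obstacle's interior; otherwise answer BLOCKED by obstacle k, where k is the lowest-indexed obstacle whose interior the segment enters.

BLOCKED by obstacle 1

Obstacle 1 [(2,12) (5,7) (8,17) (4,19)]:
  edge (2,12)–(5,7): clear
  edge (5,7)–(8,17): crosses AB
  edge (8,17)–(4,19): crosses AB
  edge (4,19)–(2,12): clear
  → BLOCKED
Obstacle 2 [(13,21) (14,2) (24,5) (20,24)]:
  edge (13,21)–(14,2): clear
  edge (14,2)–(24,5): clear
  edge (24,5)–(20,24): clear
  edge (20,24)–(13,21): clear
  midpoint (15/2,29/2) outside
  → clear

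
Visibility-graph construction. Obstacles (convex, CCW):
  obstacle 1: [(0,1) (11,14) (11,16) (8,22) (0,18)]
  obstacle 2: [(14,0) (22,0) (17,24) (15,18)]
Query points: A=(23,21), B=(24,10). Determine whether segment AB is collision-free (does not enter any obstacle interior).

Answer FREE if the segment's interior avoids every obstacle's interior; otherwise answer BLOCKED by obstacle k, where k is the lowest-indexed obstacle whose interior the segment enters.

FREE

Obstacle 1 [(0,1) (11,14) (11,16) (8,22) (0,18)]:
  edge (0,1)–(11,14): clear
  edge (11,14)–(11,16): clear
  edge (11,16)–(8,22): clear
  edge (8,22)–(0,18): clear
  edge (0,18)–(0,1): clear
  midpoint (47/2,31/2) outside
  → clear
Obstacle 2 [(14,0) (22,0) (17,24) (15,18)]:
  edge (14,0)–(22,0): clear
  edge (22,0)–(17,24): clear
  edge (17,24)–(15,18): clear
  edge (15,18)–(14,0): clear
  midpoint (47/2,31/2) outside
  → clear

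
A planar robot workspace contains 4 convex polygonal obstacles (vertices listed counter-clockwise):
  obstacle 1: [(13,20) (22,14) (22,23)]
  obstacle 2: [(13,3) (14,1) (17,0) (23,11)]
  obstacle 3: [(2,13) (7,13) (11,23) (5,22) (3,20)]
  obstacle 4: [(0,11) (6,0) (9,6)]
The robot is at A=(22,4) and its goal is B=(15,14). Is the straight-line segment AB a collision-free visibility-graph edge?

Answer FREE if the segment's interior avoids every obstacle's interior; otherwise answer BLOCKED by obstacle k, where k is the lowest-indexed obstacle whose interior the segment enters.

Obstacle 1 [(13,20) (22,14) (22,23)]:
  edge (13,20)–(22,14): clear
  edge (22,14)–(22,23): clear
  edge (22,23)–(13,20): clear
  midpoint (37/2,9) outside
  → clear
Obstacle 2 [(13,3) (14,1) (17,0) (23,11)]:
  edge (13,3)–(14,1): clear
  edge (14,1)–(17,0): clear
  edge (17,0)–(23,11): crosses AB
  edge (23,11)–(13,3): crosses AB
  → BLOCKED
Obstacle 3 [(2,13) (7,13) (11,23) (5,22) (3,20)]:
  edge (2,13)–(7,13): clear
  edge (7,13)–(11,23): clear
  edge (11,23)–(5,22): clear
  edge (5,22)–(3,20): clear
  edge (3,20)–(2,13): clear
  midpoint (37/2,9) outside
  → clear
Obstacle 4 [(0,11) (6,0) (9,6)]:
  edge (0,11)–(6,0): clear
  edge (6,0)–(9,6): clear
  edge (9,6)–(0,11): clear
  midpoint (37/2,9) outside
  → clear

BLOCKED by obstacle 2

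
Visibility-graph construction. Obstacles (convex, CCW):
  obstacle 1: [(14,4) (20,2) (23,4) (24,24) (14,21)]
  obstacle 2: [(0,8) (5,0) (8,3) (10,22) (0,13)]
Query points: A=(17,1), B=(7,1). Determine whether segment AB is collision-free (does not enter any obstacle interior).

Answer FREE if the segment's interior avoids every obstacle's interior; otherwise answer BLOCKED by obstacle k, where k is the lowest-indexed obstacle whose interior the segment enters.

Obstacle 1 [(14,4) (20,2) (23,4) (24,24) (14,21)]:
  edge (14,4)–(20,2): clear
  edge (20,2)–(23,4): clear
  edge (23,4)–(24,24): clear
  edge (24,24)–(14,21): clear
  edge (14,21)–(14,4): clear
  midpoint (12,1) outside
  → clear
Obstacle 2 [(0,8) (5,0) (8,3) (10,22) (0,13)]:
  edge (0,8)–(5,0): clear
  edge (5,0)–(8,3): clear
  edge (8,3)–(10,22): clear
  edge (10,22)–(0,13): clear
  edge (0,13)–(0,8): clear
  midpoint (12,1) outside
  → clear

FREE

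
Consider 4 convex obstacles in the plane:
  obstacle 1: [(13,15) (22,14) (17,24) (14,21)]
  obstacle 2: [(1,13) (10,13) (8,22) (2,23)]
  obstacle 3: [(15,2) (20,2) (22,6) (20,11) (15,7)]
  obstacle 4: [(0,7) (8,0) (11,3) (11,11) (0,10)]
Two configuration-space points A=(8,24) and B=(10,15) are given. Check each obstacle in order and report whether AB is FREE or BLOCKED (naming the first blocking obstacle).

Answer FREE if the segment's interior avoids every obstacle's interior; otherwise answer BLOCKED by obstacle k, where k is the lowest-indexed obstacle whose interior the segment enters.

Obstacle 1 [(13,15) (22,14) (17,24) (14,21)]:
  edge (13,15)–(22,14): clear
  edge (22,14)–(17,24): clear
  edge (17,24)–(14,21): clear
  edge (14,21)–(13,15): clear
  midpoint (9,39/2) outside
  → clear
Obstacle 2 [(1,13) (10,13) (8,22) (2,23)]:
  edge (1,13)–(10,13): clear
  edge (10,13)–(8,22): clear
  edge (8,22)–(2,23): clear
  edge (2,23)–(1,13): clear
  midpoint (9,39/2) outside
  → clear
Obstacle 3 [(15,2) (20,2) (22,6) (20,11) (15,7)]:
  edge (15,2)–(20,2): clear
  edge (20,2)–(22,6): clear
  edge (22,6)–(20,11): clear
  edge (20,11)–(15,7): clear
  edge (15,7)–(15,2): clear
  midpoint (9,39/2) outside
  → clear
Obstacle 4 [(0,7) (8,0) (11,3) (11,11) (0,10)]:
  edge (0,7)–(8,0): clear
  edge (8,0)–(11,3): clear
  edge (11,3)–(11,11): clear
  edge (11,11)–(0,10): clear
  edge (0,10)–(0,7): clear
  midpoint (9,39/2) outside
  → clear

FREE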